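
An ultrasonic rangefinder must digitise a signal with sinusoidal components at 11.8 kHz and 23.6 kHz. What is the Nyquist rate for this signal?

47.2 kHz

Highest-frequency component: 23.6 kHz.
Nyquist rate = 2 × 23.6 kHz = 47.2 kHz.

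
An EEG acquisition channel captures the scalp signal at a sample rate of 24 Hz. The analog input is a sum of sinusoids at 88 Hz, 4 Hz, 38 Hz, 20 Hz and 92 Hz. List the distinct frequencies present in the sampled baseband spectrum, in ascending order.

4 Hz, 8 Hz, 10 Hz

fs/2 = 12 Hz.
88 Hz mod fs = 16 Hz.
16 Hz > fs/2 = 12 Hz, folds to fs − 16 Hz = 8 Hz.
4 Hz ≤ fs/2 = 12 Hz, passes unchanged.
38 Hz mod fs = 14 Hz.
14 Hz > fs/2 = 12 Hz, folds to fs − 14 Hz = 10 Hz.
20 Hz > fs/2 = 12 Hz, folds to fs − 20 Hz = 4 Hz.
92 Hz mod fs = 20 Hz.
20 Hz > fs/2 = 12 Hz, folds to fs − 20 Hz = 4 Hz.
Distinct values: {4 Hz, 8 Hz, 10 Hz}.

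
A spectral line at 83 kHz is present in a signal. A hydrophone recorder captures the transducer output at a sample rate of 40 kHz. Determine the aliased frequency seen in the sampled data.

3 kHz

83 kHz mod fs = 3 kHz.
3 kHz ≤ fs/2 = 20 kHz, appears at 3 kHz.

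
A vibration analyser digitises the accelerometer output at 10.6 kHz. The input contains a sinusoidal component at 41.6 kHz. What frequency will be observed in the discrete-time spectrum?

0.8 kHz

41.6 kHz mod fs = 9.8 kHz.
9.8 kHz > fs/2 = 5.3 kHz, folds to fs − 9.8 kHz = 0.8 kHz.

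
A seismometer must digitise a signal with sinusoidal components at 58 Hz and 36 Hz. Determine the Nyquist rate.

Highest-frequency component: 58 Hz.
Nyquist rate = 2 × 58 Hz = 116 Hz.

116 Hz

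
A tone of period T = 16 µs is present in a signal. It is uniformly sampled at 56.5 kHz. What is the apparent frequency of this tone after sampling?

T = 16 µs → f = 1/T = 62.5 kHz.
62.5 kHz mod fs = 6 kHz.
6 kHz ≤ fs/2 = 28.25 kHz, appears at 6 kHz.

6 kHz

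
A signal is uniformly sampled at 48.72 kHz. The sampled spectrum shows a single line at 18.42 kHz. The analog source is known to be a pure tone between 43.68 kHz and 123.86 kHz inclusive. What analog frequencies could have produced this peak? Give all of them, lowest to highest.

67.14 kHz, 79.02 kHz, 115.86 kHz

Frequencies that alias to 18.42 kHz are k·fs ± 18.42 kHz for integer k ≥ 0.
k=0: 18.42 kHz.
k=1: 30.3 kHz, 67.14 kHz.
k=2: 79.02 kHz, 115.86 kHz.
k=3: 127.74 kHz, 164.58 kHz.
Within [43.68 kHz, 123.86 kHz]: 67.14 kHz, 79.02 kHz, 115.86 kHz.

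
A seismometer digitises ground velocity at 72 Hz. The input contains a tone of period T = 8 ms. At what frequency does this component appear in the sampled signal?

T = 8 ms → f = 1/T = 125 Hz.
125 Hz mod fs = 53 Hz.
53 Hz > fs/2 = 36 Hz, folds to fs − 53 Hz = 19 Hz.

19 Hz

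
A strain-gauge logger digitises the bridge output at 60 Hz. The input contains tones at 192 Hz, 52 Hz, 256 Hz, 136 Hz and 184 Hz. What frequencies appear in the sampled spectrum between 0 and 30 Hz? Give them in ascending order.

4 Hz, 8 Hz, 12 Hz, 16 Hz

fs/2 = 30 Hz.
192 Hz mod fs = 12 Hz.
12 Hz ≤ fs/2 = 30 Hz, appears at 12 Hz.
52 Hz > fs/2 = 30 Hz, folds to fs − 52 Hz = 8 Hz.
256 Hz mod fs = 16 Hz.
16 Hz ≤ fs/2 = 30 Hz, appears at 16 Hz.
136 Hz mod fs = 16 Hz.
16 Hz ≤ fs/2 = 30 Hz, appears at 16 Hz.
184 Hz mod fs = 4 Hz.
4 Hz ≤ fs/2 = 30 Hz, appears at 4 Hz.
Distinct values: {4 Hz, 8 Hz, 12 Hz, 16 Hz}.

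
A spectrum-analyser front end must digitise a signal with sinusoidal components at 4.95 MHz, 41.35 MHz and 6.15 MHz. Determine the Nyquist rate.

82.7 MHz

Highest-frequency component: 41.35 MHz.
Nyquist rate = 2 × 41.35 MHz = 82.7 MHz.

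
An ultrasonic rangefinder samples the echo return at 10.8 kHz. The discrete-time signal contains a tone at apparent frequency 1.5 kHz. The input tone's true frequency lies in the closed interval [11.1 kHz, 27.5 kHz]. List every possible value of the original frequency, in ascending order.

12.3 kHz, 20.1 kHz, 23.1 kHz

Frequencies that alias to 1.5 kHz are k·fs ± 1.5 kHz for integer k ≥ 0.
k=0: 1.5 kHz.
k=1: 9.3 kHz, 12.3 kHz.
k=2: 20.1 kHz, 23.1 kHz.
k=3: 30.9 kHz, 33.9 kHz.
Within [11.1 kHz, 27.5 kHz]: 12.3 kHz, 20.1 kHz, 23.1 kHz.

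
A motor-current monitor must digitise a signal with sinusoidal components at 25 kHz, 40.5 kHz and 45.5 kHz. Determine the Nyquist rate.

91 kHz

Highest-frequency component: 45.5 kHz.
Nyquist rate = 2 × 45.5 kHz = 91 kHz.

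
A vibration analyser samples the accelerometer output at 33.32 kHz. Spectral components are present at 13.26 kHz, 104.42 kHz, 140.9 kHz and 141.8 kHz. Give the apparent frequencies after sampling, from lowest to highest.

4.46 kHz, 7.62 kHz, 8.52 kHz, 13.26 kHz

fs/2 = 16.66 kHz.
13.26 kHz ≤ fs/2 = 16.66 kHz, passes unchanged.
104.42 kHz mod fs = 4.46 kHz.
4.46 kHz ≤ fs/2 = 16.66 kHz, appears at 4.46 kHz.
140.9 kHz mod fs = 7.62 kHz.
7.62 kHz ≤ fs/2 = 16.66 kHz, appears at 7.62 kHz.
141.8 kHz mod fs = 8.52 kHz.
8.52 kHz ≤ fs/2 = 16.66 kHz, appears at 8.52 kHz.
Distinct values: {4.46 kHz, 7.62 kHz, 8.52 kHz, 13.26 kHz}.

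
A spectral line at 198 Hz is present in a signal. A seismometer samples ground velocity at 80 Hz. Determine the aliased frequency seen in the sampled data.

198 Hz mod fs = 38 Hz.
38 Hz ≤ fs/2 = 40 Hz, appears at 38 Hz.

38 Hz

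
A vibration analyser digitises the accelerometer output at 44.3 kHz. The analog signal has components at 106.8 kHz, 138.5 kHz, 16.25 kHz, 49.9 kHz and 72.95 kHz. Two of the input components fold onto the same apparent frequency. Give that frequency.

5.6 kHz

fs/2 = 22.15 kHz.
106.8 kHz mod fs = 18.2 kHz.
18.2 kHz ≤ fs/2 = 22.15 kHz, appears at 18.2 kHz.
138.5 kHz mod fs = 5.6 kHz.
5.6 kHz ≤ fs/2 = 22.15 kHz, appears at 5.6 kHz.
16.25 kHz ≤ fs/2 = 22.15 kHz, passes unchanged.
49.9 kHz mod fs = 5.6 kHz.
5.6 kHz ≤ fs/2 = 22.15 kHz, appears at 5.6 kHz.
72.95 kHz mod fs = 28.65 kHz.
28.65 kHz > fs/2 = 22.15 kHz, folds to fs − 28.65 kHz = 15.65 kHz.
49.9 kHz and 138.5 kHz both map to 5.6 kHz.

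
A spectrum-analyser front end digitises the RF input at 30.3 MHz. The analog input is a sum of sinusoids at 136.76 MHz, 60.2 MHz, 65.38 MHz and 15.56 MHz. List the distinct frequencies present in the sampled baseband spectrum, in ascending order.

0.4 MHz, 4.78 MHz, 14.74 MHz

fs/2 = 15.15 MHz.
136.76 MHz mod fs = 15.56 MHz.
15.56 MHz > fs/2 = 15.15 MHz, folds to fs − 15.56 MHz = 14.74 MHz.
60.2 MHz mod fs = 29.9 MHz.
29.9 MHz > fs/2 = 15.15 MHz, folds to fs − 29.9 MHz = 0.4 MHz.
65.38 MHz mod fs = 4.78 MHz.
4.78 MHz ≤ fs/2 = 15.15 MHz, appears at 4.78 MHz.
15.56 MHz > fs/2 = 15.15 MHz, folds to fs − 15.56 MHz = 14.74 MHz.
Distinct values: {0.4 MHz, 4.78 MHz, 14.74 MHz}.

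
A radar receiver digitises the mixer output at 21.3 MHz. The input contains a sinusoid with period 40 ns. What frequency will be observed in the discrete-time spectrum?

3.7 MHz

T = 40 ns → f = 1/T = 25 MHz.
25 MHz mod fs = 3.7 MHz.
3.7 MHz ≤ fs/2 = 10.65 MHz, appears at 3.7 MHz.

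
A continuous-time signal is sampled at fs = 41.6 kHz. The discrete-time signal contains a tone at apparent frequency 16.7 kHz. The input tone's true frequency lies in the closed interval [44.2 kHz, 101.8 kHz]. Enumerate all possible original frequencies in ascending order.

58.3 kHz, 66.5 kHz, 99.9 kHz

Frequencies that alias to 16.7 kHz are k·fs ± 16.7 kHz for integer k ≥ 0.
k=0: 16.7 kHz.
k=1: 24.9 kHz, 58.3 kHz.
k=2: 66.5 kHz, 99.9 kHz.
k=3: 108.1 kHz, 141.5 kHz.
Within [44.2 kHz, 101.8 kHz]: 58.3 kHz, 66.5 kHz, 99.9 kHz.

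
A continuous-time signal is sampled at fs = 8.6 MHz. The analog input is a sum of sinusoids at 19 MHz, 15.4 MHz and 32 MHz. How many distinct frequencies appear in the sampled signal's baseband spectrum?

fs/2 = 4.3 MHz.
19 MHz mod fs = 1.8 MHz.
1.8 MHz ≤ fs/2 = 4.3 MHz, appears at 1.8 MHz.
15.4 MHz mod fs = 6.8 MHz.
6.8 MHz > fs/2 = 4.3 MHz, folds to fs − 6.8 MHz = 1.8 MHz.
32 MHz mod fs = 6.2 MHz.
6.2 MHz > fs/2 = 4.3 MHz, folds to fs − 6.2 MHz = 2.4 MHz.
Distinct values: {1.8 MHz, 2.4 MHz} → 2.

2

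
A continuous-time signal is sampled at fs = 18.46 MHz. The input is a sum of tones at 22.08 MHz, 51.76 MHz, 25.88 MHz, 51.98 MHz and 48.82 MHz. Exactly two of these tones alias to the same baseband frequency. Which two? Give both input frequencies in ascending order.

22.08 MHz, 51.76 MHz

fs/2 = 9.23 MHz.
22.08 MHz mod fs = 3.62 MHz.
3.62 MHz ≤ fs/2 = 9.23 MHz, appears at 3.62 MHz.
51.76 MHz mod fs = 14.84 MHz.
14.84 MHz > fs/2 = 9.23 MHz, folds to fs − 14.84 MHz = 3.62 MHz.
25.88 MHz mod fs = 7.42 MHz.
7.42 MHz ≤ fs/2 = 9.23 MHz, appears at 7.42 MHz.
51.98 MHz mod fs = 15.06 MHz.
15.06 MHz > fs/2 = 9.23 MHz, folds to fs − 15.06 MHz = 3.4 MHz.
48.82 MHz mod fs = 11.9 MHz.
11.9 MHz > fs/2 = 9.23 MHz, folds to fs − 11.9 MHz = 6.56 MHz.
22.08 MHz and 51.76 MHz both map to 3.62 MHz.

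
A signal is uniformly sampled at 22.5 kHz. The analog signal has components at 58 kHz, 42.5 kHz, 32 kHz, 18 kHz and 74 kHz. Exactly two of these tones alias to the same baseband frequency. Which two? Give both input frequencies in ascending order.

fs/2 = 11.25 kHz.
58 kHz mod fs = 13 kHz.
13 kHz > fs/2 = 11.25 kHz, folds to fs − 13 kHz = 9.5 kHz.
42.5 kHz mod fs = 20 kHz.
20 kHz > fs/2 = 11.25 kHz, folds to fs − 20 kHz = 2.5 kHz.
32 kHz mod fs = 9.5 kHz.
9.5 kHz ≤ fs/2 = 11.25 kHz, appears at 9.5 kHz.
18 kHz > fs/2 = 11.25 kHz, folds to fs − 18 kHz = 4.5 kHz.
74 kHz mod fs = 6.5 kHz.
6.5 kHz ≤ fs/2 = 11.25 kHz, appears at 6.5 kHz.
32 kHz and 58 kHz both map to 9.5 kHz.

32 kHz, 58 kHz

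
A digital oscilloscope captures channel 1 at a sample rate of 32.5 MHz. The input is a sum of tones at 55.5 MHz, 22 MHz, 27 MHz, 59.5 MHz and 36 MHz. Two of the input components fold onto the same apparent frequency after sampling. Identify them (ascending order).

fs/2 = 16.25 MHz.
55.5 MHz mod fs = 23 MHz.
23 MHz > fs/2 = 16.25 MHz, folds to fs − 23 MHz = 9.5 MHz.
22 MHz > fs/2 = 16.25 MHz, folds to fs − 22 MHz = 10.5 MHz.
27 MHz > fs/2 = 16.25 MHz, folds to fs − 27 MHz = 5.5 MHz.
59.5 MHz mod fs = 27 MHz.
27 MHz > fs/2 = 16.25 MHz, folds to fs − 27 MHz = 5.5 MHz.
36 MHz mod fs = 3.5 MHz.
3.5 MHz ≤ fs/2 = 16.25 MHz, appears at 3.5 MHz.
27 MHz and 59.5 MHz both map to 5.5 MHz.

27 MHz, 59.5 MHz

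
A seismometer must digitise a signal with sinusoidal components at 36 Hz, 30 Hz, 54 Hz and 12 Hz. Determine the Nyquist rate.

108 Hz

Highest-frequency component: 54 Hz.
Nyquist rate = 2 × 54 Hz = 108 Hz.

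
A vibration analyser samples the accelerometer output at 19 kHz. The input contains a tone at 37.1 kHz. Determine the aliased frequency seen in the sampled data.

37.1 kHz mod fs = 18.1 kHz.
18.1 kHz > fs/2 = 9.5 kHz, folds to fs − 18.1 kHz = 0.9 kHz.

0.9 kHz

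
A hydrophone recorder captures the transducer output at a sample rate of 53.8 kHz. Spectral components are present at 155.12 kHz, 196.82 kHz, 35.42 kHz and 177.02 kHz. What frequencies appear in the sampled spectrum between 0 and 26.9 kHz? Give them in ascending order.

fs/2 = 26.9 kHz.
155.12 kHz mod fs = 47.52 kHz.
47.52 kHz > fs/2 = 26.9 kHz, folds to fs − 47.52 kHz = 6.28 kHz.
196.82 kHz mod fs = 35.42 kHz.
35.42 kHz > fs/2 = 26.9 kHz, folds to fs − 35.42 kHz = 18.38 kHz.
35.42 kHz > fs/2 = 26.9 kHz, folds to fs − 35.42 kHz = 18.38 kHz.
177.02 kHz mod fs = 15.62 kHz.
15.62 kHz ≤ fs/2 = 26.9 kHz, appears at 15.62 kHz.
Distinct values: {6.28 kHz, 15.62 kHz, 18.38 kHz}.

6.28 kHz, 15.62 kHz, 18.38 kHz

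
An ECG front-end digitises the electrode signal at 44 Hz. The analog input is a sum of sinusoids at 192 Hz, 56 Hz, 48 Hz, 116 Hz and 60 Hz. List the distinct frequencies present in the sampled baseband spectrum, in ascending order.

4 Hz, 12 Hz, 16 Hz

fs/2 = 22 Hz.
192 Hz mod fs = 16 Hz.
16 Hz ≤ fs/2 = 22 Hz, appears at 16 Hz.
56 Hz mod fs = 12 Hz.
12 Hz ≤ fs/2 = 22 Hz, appears at 12 Hz.
48 Hz mod fs = 4 Hz.
4 Hz ≤ fs/2 = 22 Hz, appears at 4 Hz.
116 Hz mod fs = 28 Hz.
28 Hz > fs/2 = 22 Hz, folds to fs − 28 Hz = 16 Hz.
60 Hz mod fs = 16 Hz.
16 Hz ≤ fs/2 = 22 Hz, appears at 16 Hz.
Distinct values: {4 Hz, 12 Hz, 16 Hz}.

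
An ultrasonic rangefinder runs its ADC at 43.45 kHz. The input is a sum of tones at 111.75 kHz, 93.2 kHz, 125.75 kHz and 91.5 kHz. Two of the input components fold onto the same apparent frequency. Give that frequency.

fs/2 = 21.725 kHz.
111.75 kHz mod fs = 24.85 kHz.
24.85 kHz > fs/2 = 21.725 kHz, folds to fs − 24.85 kHz = 18.6 kHz.
93.2 kHz mod fs = 6.3 kHz.
6.3 kHz ≤ fs/2 = 21.725 kHz, appears at 6.3 kHz.
125.75 kHz mod fs = 38.85 kHz.
38.85 kHz > fs/2 = 21.725 kHz, folds to fs − 38.85 kHz = 4.6 kHz.
91.5 kHz mod fs = 4.6 kHz.
4.6 kHz ≤ fs/2 = 21.725 kHz, appears at 4.6 kHz.
91.5 kHz and 125.75 kHz both map to 4.6 kHz.

4.6 kHz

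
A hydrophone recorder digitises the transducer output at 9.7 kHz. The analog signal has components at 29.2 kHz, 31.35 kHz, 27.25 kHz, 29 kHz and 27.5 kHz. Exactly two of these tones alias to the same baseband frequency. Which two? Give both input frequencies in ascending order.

fs/2 = 4.85 kHz.
29.2 kHz mod fs = 0.1 kHz.
0.1 kHz ≤ fs/2 = 4.85 kHz, appears at 0.1 kHz.
31.35 kHz mod fs = 2.25 kHz.
2.25 kHz ≤ fs/2 = 4.85 kHz, appears at 2.25 kHz.
27.25 kHz mod fs = 7.85 kHz.
7.85 kHz > fs/2 = 4.85 kHz, folds to fs − 7.85 kHz = 1.85 kHz.
29 kHz mod fs = 9.6 kHz.
9.6 kHz > fs/2 = 4.85 kHz, folds to fs − 9.6 kHz = 0.1 kHz.
27.5 kHz mod fs = 8.1 kHz.
8.1 kHz > fs/2 = 4.85 kHz, folds to fs − 8.1 kHz = 1.6 kHz.
29 kHz and 29.2 kHz both map to 0.1 kHz.

29 kHz, 29.2 kHz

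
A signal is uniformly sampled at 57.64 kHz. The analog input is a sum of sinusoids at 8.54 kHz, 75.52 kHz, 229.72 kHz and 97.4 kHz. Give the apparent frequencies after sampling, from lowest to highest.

fs/2 = 28.82 kHz.
8.54 kHz ≤ fs/2 = 28.82 kHz, passes unchanged.
75.52 kHz mod fs = 17.88 kHz.
17.88 kHz ≤ fs/2 = 28.82 kHz, appears at 17.88 kHz.
229.72 kHz mod fs = 56.8 kHz.
56.8 kHz > fs/2 = 28.82 kHz, folds to fs − 56.8 kHz = 0.84 kHz.
97.4 kHz mod fs = 39.76 kHz.
39.76 kHz > fs/2 = 28.82 kHz, folds to fs − 39.76 kHz = 17.88 kHz.
Distinct values: {0.84 kHz, 8.54 kHz, 17.88 kHz}.

0.84 kHz, 8.54 kHz, 17.88 kHz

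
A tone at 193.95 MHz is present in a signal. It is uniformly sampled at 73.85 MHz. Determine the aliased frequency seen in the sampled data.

193.95 MHz mod fs = 46.25 MHz.
46.25 MHz > fs/2 = 36.925 MHz, folds to fs − 46.25 MHz = 27.6 MHz.

27.6 MHz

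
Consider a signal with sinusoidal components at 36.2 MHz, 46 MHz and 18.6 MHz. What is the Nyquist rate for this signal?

Highest-frequency component: 46 MHz.
Nyquist rate = 2 × 46 MHz = 92 MHz.

92 MHz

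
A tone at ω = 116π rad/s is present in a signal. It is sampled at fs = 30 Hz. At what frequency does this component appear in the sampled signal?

2 Hz

ω = 116π rad/s → f = ω/(2π) = 58 Hz.
58 Hz mod fs = 28 Hz.
28 Hz > fs/2 = 15 Hz, folds to fs − 28 Hz = 2 Hz.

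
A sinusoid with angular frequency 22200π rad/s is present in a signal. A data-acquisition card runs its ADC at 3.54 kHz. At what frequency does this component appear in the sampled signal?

0.48 kHz

ω = 22200π rad/s → f = ω/(2π) = 11100 Hz = 11.1 kHz.
11.1 kHz mod fs = 0.48 kHz.
0.48 kHz ≤ fs/2 = 1.77 kHz, appears at 0.48 kHz.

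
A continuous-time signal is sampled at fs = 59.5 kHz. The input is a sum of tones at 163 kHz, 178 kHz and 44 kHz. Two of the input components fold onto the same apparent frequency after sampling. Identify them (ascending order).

fs/2 = 29.75 kHz.
163 kHz mod fs = 44 kHz.
44 kHz > fs/2 = 29.75 kHz, folds to fs − 44 kHz = 15.5 kHz.
178 kHz mod fs = 59 kHz.
59 kHz > fs/2 = 29.75 kHz, folds to fs − 59 kHz = 0.5 kHz.
44 kHz > fs/2 = 29.75 kHz, folds to fs − 44 kHz = 15.5 kHz.
44 kHz and 163 kHz both map to 15.5 kHz.

44 kHz, 163 kHz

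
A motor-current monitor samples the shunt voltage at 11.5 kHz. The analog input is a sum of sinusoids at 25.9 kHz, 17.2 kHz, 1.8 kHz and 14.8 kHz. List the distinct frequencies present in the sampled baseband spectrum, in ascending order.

fs/2 = 5.75 kHz.
25.9 kHz mod fs = 2.9 kHz.
2.9 kHz ≤ fs/2 = 5.75 kHz, appears at 2.9 kHz.
17.2 kHz mod fs = 5.7 kHz.
5.7 kHz ≤ fs/2 = 5.75 kHz, appears at 5.7 kHz.
1.8 kHz ≤ fs/2 = 5.75 kHz, passes unchanged.
14.8 kHz mod fs = 3.3 kHz.
3.3 kHz ≤ fs/2 = 5.75 kHz, appears at 3.3 kHz.
Distinct values: {1.8 kHz, 2.9 kHz, 3.3 kHz, 5.7 kHz}.

1.8 kHz, 2.9 kHz, 3.3 kHz, 5.7 kHz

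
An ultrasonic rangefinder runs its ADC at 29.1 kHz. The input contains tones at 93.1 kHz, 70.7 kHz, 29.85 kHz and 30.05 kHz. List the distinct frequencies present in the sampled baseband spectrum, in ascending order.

fs/2 = 14.55 kHz.
93.1 kHz mod fs = 5.8 kHz.
5.8 kHz ≤ fs/2 = 14.55 kHz, appears at 5.8 kHz.
70.7 kHz mod fs = 12.5 kHz.
12.5 kHz ≤ fs/2 = 14.55 kHz, appears at 12.5 kHz.
29.85 kHz mod fs = 0.75 kHz.
0.75 kHz ≤ fs/2 = 14.55 kHz, appears at 0.75 kHz.
30.05 kHz mod fs = 0.95 kHz.
0.95 kHz ≤ fs/2 = 14.55 kHz, appears at 0.95 kHz.
Distinct values: {0.75 kHz, 0.95 kHz, 5.8 kHz, 12.5 kHz}.

0.75 kHz, 0.95 kHz, 5.8 kHz, 12.5 kHz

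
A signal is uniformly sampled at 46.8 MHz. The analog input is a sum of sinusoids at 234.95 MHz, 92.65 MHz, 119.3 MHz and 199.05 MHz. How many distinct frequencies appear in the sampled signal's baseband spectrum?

fs/2 = 23.4 MHz.
234.95 MHz mod fs = 0.95 MHz.
0.95 MHz ≤ fs/2 = 23.4 MHz, appears at 0.95 MHz.
92.65 MHz mod fs = 45.85 MHz.
45.85 MHz > fs/2 = 23.4 MHz, folds to fs − 45.85 MHz = 0.95 MHz.
119.3 MHz mod fs = 25.7 MHz.
25.7 MHz > fs/2 = 23.4 MHz, folds to fs − 25.7 MHz = 21.1 MHz.
199.05 MHz mod fs = 11.85 MHz.
11.85 MHz ≤ fs/2 = 23.4 MHz, appears at 11.85 MHz.
Distinct values: {0.95 MHz, 11.85 MHz, 21.1 MHz} → 3.

3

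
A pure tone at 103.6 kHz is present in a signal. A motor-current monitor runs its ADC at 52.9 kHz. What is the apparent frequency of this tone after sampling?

103.6 kHz mod fs = 50.7 kHz.
50.7 kHz > fs/2 = 26.45 kHz, folds to fs − 50.7 kHz = 2.2 kHz.

2.2 kHz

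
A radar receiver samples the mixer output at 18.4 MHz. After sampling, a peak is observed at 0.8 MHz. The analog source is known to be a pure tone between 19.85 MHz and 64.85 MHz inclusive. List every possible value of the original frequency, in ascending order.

36 MHz, 37.6 MHz, 54.4 MHz, 56 MHz

Frequencies that alias to 0.8 MHz are k·fs ± 0.8 MHz for integer k ≥ 0.
k=0: 0.8 MHz.
k=1: 17.6 MHz, 19.2 MHz.
k=2: 36 MHz, 37.6 MHz.
k=3: 54.4 MHz, 56 MHz.
k=4: 72.8 MHz, 74.4 MHz.
Within [19.85 MHz, 64.85 MHz]: 36 MHz, 37.6 MHz, 54.4 MHz, 56 MHz.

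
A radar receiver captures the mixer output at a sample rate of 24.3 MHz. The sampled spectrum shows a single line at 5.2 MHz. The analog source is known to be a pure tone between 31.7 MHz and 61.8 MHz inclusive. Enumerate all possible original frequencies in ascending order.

Frequencies that alias to 5.2 MHz are k·fs ± 5.2 MHz for integer k ≥ 0.
k=0: 5.2 MHz.
k=1: 19.1 MHz, 29.5 MHz.
k=2: 43.4 MHz, 53.8 MHz.
k=3: 67.7 MHz, 78.1 MHz.
Within [31.7 MHz, 61.8 MHz]: 43.4 MHz, 53.8 MHz.

43.4 MHz, 53.8 MHz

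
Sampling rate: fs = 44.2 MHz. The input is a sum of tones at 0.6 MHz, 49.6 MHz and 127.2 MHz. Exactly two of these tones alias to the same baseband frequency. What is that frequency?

fs/2 = 22.1 MHz.
0.6 MHz ≤ fs/2 = 22.1 MHz, passes unchanged.
49.6 MHz mod fs = 5.4 MHz.
5.4 MHz ≤ fs/2 = 22.1 MHz, appears at 5.4 MHz.
127.2 MHz mod fs = 38.8 MHz.
38.8 MHz > fs/2 = 22.1 MHz, folds to fs − 38.8 MHz = 5.4 MHz.
49.6 MHz and 127.2 MHz both map to 5.4 MHz.

5.4 MHz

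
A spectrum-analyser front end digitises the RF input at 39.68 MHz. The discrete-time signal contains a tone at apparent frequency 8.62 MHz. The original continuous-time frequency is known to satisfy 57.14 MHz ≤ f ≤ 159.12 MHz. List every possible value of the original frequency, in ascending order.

70.74 MHz, 87.98 MHz, 110.42 MHz, 127.66 MHz, 150.1 MHz

Frequencies that alias to 8.62 MHz are k·fs ± 8.62 MHz for integer k ≥ 0.
k=0: 8.62 MHz.
k=1: 31.06 MHz, 48.3 MHz.
k=2: 70.74 MHz, 87.98 MHz.
k=3: 110.42 MHz, 127.66 MHz.
k=4: 150.1 MHz, 167.34 MHz.
k=5: 189.78 MHz, 207.02 MHz.
Within [57.14 MHz, 159.12 MHz]: 70.74 MHz, 87.98 MHz, 110.42 MHz, 127.66 MHz, 150.1 MHz.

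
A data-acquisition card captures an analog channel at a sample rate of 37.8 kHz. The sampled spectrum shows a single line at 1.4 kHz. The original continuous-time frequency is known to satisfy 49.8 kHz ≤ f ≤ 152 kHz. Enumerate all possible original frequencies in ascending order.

Frequencies that alias to 1.4 kHz are k·fs ± 1.4 kHz for integer k ≥ 0.
k=0: 1.4 kHz.
k=1: 36.4 kHz, 39.2 kHz.
k=2: 74.2 kHz, 77 kHz.
k=3: 112 kHz, 114.8 kHz.
k=4: 149.8 kHz, 152.6 kHz.
k=5: 187.6 kHz, 190.4 kHz.
Within [49.8 kHz, 152 kHz]: 74.2 kHz, 77 kHz, 112 kHz, 114.8 kHz, 149.8 kHz.

74.2 kHz, 77 kHz, 112 kHz, 114.8 kHz, 149.8 kHz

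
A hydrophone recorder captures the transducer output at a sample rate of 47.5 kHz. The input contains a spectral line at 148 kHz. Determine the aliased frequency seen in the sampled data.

148 kHz mod fs = 5.5 kHz.
5.5 kHz ≤ fs/2 = 23.75 kHz, appears at 5.5 kHz.

5.5 kHz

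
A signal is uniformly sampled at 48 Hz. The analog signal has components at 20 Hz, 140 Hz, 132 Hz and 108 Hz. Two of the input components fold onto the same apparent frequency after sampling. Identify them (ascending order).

108 Hz, 132 Hz

fs/2 = 24 Hz.
20 Hz ≤ fs/2 = 24 Hz, passes unchanged.
140 Hz mod fs = 44 Hz.
44 Hz > fs/2 = 24 Hz, folds to fs − 44 Hz = 4 Hz.
132 Hz mod fs = 36 Hz.
36 Hz > fs/2 = 24 Hz, folds to fs − 36 Hz = 12 Hz.
108 Hz mod fs = 12 Hz.
12 Hz ≤ fs/2 = 24 Hz, appears at 12 Hz.
108 Hz and 132 Hz both map to 12 Hz.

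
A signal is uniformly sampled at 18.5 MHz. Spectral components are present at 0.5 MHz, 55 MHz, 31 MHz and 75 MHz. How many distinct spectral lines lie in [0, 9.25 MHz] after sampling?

3

fs/2 = 9.25 MHz.
0.5 MHz ≤ fs/2 = 9.25 MHz, passes unchanged.
55 MHz mod fs = 18 MHz.
18 MHz > fs/2 = 9.25 MHz, folds to fs − 18 MHz = 0.5 MHz.
31 MHz mod fs = 12.5 MHz.
12.5 MHz > fs/2 = 9.25 MHz, folds to fs − 12.5 MHz = 6 MHz.
75 MHz mod fs = 1 MHz.
1 MHz ≤ fs/2 = 9.25 MHz, appears at 1 MHz.
Distinct values: {0.5 MHz, 1 MHz, 6 MHz} → 3.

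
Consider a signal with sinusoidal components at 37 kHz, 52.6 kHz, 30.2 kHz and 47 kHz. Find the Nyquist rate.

Highest-frequency component: 52.6 kHz.
Nyquist rate = 2 × 52.6 kHz = 105.2 kHz.

105.2 kHz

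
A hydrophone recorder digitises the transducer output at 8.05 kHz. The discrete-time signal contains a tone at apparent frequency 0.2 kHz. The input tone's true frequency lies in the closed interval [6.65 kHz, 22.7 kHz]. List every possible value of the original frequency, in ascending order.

Frequencies that alias to 0.2 kHz are k·fs ± 0.2 kHz for integer k ≥ 0.
k=0: 0.2 kHz.
k=1: 7.85 kHz, 8.25 kHz.
k=2: 15.9 kHz, 16.3 kHz.
k=3: 23.95 kHz, 24.35 kHz.
Within [6.65 kHz, 22.7 kHz]: 7.85 kHz, 8.25 kHz, 15.9 kHz, 16.3 kHz.

7.85 kHz, 8.25 kHz, 15.9 kHz, 16.3 kHz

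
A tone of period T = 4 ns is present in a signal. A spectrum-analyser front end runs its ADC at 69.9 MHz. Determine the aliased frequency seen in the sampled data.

29.6 MHz

T = 4 ns → f = 1/T = 250 MHz.
250 MHz mod fs = 40.3 MHz.
40.3 MHz > fs/2 = 34.95 MHz, folds to fs − 40.3 MHz = 29.6 MHz.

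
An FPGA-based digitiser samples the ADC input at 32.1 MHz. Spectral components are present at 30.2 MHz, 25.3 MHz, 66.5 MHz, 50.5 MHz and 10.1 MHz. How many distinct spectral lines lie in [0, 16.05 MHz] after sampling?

fs/2 = 16.05 MHz.
30.2 MHz > fs/2 = 16.05 MHz, folds to fs − 30.2 MHz = 1.9 MHz.
25.3 MHz > fs/2 = 16.05 MHz, folds to fs − 25.3 MHz = 6.8 MHz.
66.5 MHz mod fs = 2.3 MHz.
2.3 MHz ≤ fs/2 = 16.05 MHz, appears at 2.3 MHz.
50.5 MHz mod fs = 18.4 MHz.
18.4 MHz > fs/2 = 16.05 MHz, folds to fs − 18.4 MHz = 13.7 MHz.
10.1 MHz ≤ fs/2 = 16.05 MHz, passes unchanged.
Distinct values: {1.9 MHz, 2.3 MHz, 6.8 MHz, 10.1 MHz, 13.7 MHz} → 5.

5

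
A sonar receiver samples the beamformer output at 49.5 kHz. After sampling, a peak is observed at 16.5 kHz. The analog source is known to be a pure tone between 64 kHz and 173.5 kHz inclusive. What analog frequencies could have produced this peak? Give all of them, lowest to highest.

Frequencies that alias to 16.5 kHz are k·fs ± 16.5 kHz for integer k ≥ 0.
k=0: 16.5 kHz.
k=1: 33 kHz, 66 kHz.
k=2: 82.5 kHz, 115.5 kHz.
k=3: 132 kHz, 165 kHz.
k=4: 181.5 kHz, 214.5 kHz.
Within [64 kHz, 173.5 kHz]: 66 kHz, 82.5 kHz, 115.5 kHz, 132 kHz, 165 kHz.

66 kHz, 82.5 kHz, 115.5 kHz, 132 kHz, 165 kHz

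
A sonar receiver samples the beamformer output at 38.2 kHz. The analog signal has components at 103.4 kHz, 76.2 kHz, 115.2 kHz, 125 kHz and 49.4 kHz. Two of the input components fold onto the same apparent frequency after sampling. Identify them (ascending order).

49.4 kHz, 103.4 kHz

fs/2 = 19.1 kHz.
103.4 kHz mod fs = 27 kHz.
27 kHz > fs/2 = 19.1 kHz, folds to fs − 27 kHz = 11.2 kHz.
76.2 kHz mod fs = 38 kHz.
38 kHz > fs/2 = 19.1 kHz, folds to fs − 38 kHz = 0.2 kHz.
115.2 kHz mod fs = 0.6 kHz.
0.6 kHz ≤ fs/2 = 19.1 kHz, appears at 0.6 kHz.
125 kHz mod fs = 10.4 kHz.
10.4 kHz ≤ fs/2 = 19.1 kHz, appears at 10.4 kHz.
49.4 kHz mod fs = 11.2 kHz.
11.2 kHz ≤ fs/2 = 19.1 kHz, appears at 11.2 kHz.
49.4 kHz and 103.4 kHz both map to 11.2 kHz.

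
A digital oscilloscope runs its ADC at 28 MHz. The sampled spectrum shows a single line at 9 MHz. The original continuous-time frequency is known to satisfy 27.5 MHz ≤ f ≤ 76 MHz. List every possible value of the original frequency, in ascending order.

Frequencies that alias to 9 MHz are k·fs ± 9 MHz for integer k ≥ 0.
k=0: 9 MHz.
k=1: 19 MHz, 37 MHz.
k=2: 47 MHz, 65 MHz.
k=3: 75 MHz, 93 MHz.
k=4: 103 MHz, 121 MHz.
Within [27.5 MHz, 76 MHz]: 37 MHz, 47 MHz, 65 MHz, 75 MHz.

37 MHz, 47 MHz, 65 MHz, 75 MHz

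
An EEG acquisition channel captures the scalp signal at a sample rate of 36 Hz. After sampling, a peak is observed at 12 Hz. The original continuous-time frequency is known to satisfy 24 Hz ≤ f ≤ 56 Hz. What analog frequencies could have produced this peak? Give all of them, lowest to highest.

Frequencies that alias to 12 Hz are k·fs ± 12 Hz for integer k ≥ 0.
k=0: 12 Hz.
k=1: 24 Hz, 48 Hz.
k=2: 60 Hz, 84 Hz.
Within [24 Hz, 56 Hz]: 24 Hz, 48 Hz.

24 Hz, 48 Hz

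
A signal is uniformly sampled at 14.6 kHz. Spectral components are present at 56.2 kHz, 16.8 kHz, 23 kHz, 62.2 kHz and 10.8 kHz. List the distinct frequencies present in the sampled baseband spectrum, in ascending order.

2.2 kHz, 3.8 kHz, 6.2 kHz

fs/2 = 7.3 kHz.
56.2 kHz mod fs = 12.4 kHz.
12.4 kHz > fs/2 = 7.3 kHz, folds to fs − 12.4 kHz = 2.2 kHz.
16.8 kHz mod fs = 2.2 kHz.
2.2 kHz ≤ fs/2 = 7.3 kHz, appears at 2.2 kHz.
23 kHz mod fs = 8.4 kHz.
8.4 kHz > fs/2 = 7.3 kHz, folds to fs − 8.4 kHz = 6.2 kHz.
62.2 kHz mod fs = 3.8 kHz.
3.8 kHz ≤ fs/2 = 7.3 kHz, appears at 3.8 kHz.
10.8 kHz > fs/2 = 7.3 kHz, folds to fs − 10.8 kHz = 3.8 kHz.
Distinct values: {2.2 kHz, 3.8 kHz, 6.2 kHz}.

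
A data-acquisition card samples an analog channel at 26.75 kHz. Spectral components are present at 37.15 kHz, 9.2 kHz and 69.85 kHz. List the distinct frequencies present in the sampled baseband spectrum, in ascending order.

9.2 kHz, 10.4 kHz

fs/2 = 13.375 kHz.
37.15 kHz mod fs = 10.4 kHz.
10.4 kHz ≤ fs/2 = 13.375 kHz, appears at 10.4 kHz.
9.2 kHz ≤ fs/2 = 13.375 kHz, passes unchanged.
69.85 kHz mod fs = 16.35 kHz.
16.35 kHz > fs/2 = 13.375 kHz, folds to fs − 16.35 kHz = 10.4 kHz.
Distinct values: {9.2 kHz, 10.4 kHz}.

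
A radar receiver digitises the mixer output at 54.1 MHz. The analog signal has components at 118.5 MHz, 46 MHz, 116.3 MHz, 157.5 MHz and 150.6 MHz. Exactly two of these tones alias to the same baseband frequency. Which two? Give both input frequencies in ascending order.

fs/2 = 27.05 MHz.
118.5 MHz mod fs = 10.3 MHz.
10.3 MHz ≤ fs/2 = 27.05 MHz, appears at 10.3 MHz.
46 MHz > fs/2 = 27.05 MHz, folds to fs − 46 MHz = 8.1 MHz.
116.3 MHz mod fs = 8.1 MHz.
8.1 MHz ≤ fs/2 = 27.05 MHz, appears at 8.1 MHz.
157.5 MHz mod fs = 49.3 MHz.
49.3 MHz > fs/2 = 27.05 MHz, folds to fs − 49.3 MHz = 4.8 MHz.
150.6 MHz mod fs = 42.4 MHz.
42.4 MHz > fs/2 = 27.05 MHz, folds to fs − 42.4 MHz = 11.7 MHz.
46 MHz and 116.3 MHz both map to 8.1 MHz.

46 MHz, 116.3 MHz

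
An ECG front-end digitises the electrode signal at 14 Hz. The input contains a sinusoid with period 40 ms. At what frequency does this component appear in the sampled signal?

T = 40 ms → f = 1/T = 25 Hz.
25 Hz mod fs = 11 Hz.
11 Hz > fs/2 = 7 Hz, folds to fs − 11 Hz = 3 Hz.

3 Hz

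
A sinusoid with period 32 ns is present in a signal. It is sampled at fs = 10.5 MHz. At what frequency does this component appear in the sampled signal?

T = 32 ns → f = 1/T = 31.25 MHz.
31.25 MHz mod fs = 10.25 MHz.
10.25 MHz > fs/2 = 5.25 MHz, folds to fs − 10.25 MHz = 0.25 MHz.

0.25 MHz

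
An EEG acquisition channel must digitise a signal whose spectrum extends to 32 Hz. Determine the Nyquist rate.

64 Hz

Nyquist rate = 2 × 32 Hz = 64 Hz.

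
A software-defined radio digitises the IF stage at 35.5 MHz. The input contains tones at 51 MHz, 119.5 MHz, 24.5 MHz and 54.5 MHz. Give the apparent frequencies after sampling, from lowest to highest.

fs/2 = 17.75 MHz.
51 MHz mod fs = 15.5 MHz.
15.5 MHz ≤ fs/2 = 17.75 MHz, appears at 15.5 MHz.
119.5 MHz mod fs = 13 MHz.
13 MHz ≤ fs/2 = 17.75 MHz, appears at 13 MHz.
24.5 MHz > fs/2 = 17.75 MHz, folds to fs − 24.5 MHz = 11 MHz.
54.5 MHz mod fs = 19 MHz.
19 MHz > fs/2 = 17.75 MHz, folds to fs − 19 MHz = 16.5 MHz.
Distinct values: {11 MHz, 13 MHz, 15.5 MHz, 16.5 MHz}.

11 MHz, 13 MHz, 15.5 MHz, 16.5 MHz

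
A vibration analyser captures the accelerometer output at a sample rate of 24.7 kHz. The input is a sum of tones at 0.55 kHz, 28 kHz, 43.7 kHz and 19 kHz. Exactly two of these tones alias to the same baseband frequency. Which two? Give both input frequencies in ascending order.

fs/2 = 12.35 kHz.
0.55 kHz ≤ fs/2 = 12.35 kHz, passes unchanged.
28 kHz mod fs = 3.3 kHz.
3.3 kHz ≤ fs/2 = 12.35 kHz, appears at 3.3 kHz.
43.7 kHz mod fs = 19 kHz.
19 kHz > fs/2 = 12.35 kHz, folds to fs − 19 kHz = 5.7 kHz.
19 kHz > fs/2 = 12.35 kHz, folds to fs − 19 kHz = 5.7 kHz.
19 kHz and 43.7 kHz both map to 5.7 kHz.

19 kHz, 43.7 kHz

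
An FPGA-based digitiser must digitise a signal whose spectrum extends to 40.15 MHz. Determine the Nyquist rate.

80.3 MHz

Nyquist rate = 2 × 40.15 MHz = 80.3 MHz.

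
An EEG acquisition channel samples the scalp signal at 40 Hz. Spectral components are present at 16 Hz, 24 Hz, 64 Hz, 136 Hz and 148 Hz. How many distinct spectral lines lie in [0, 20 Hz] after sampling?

2

fs/2 = 20 Hz.
16 Hz ≤ fs/2 = 20 Hz, passes unchanged.
24 Hz > fs/2 = 20 Hz, folds to fs − 24 Hz = 16 Hz.
64 Hz mod fs = 24 Hz.
24 Hz > fs/2 = 20 Hz, folds to fs − 24 Hz = 16 Hz.
136 Hz mod fs = 16 Hz.
16 Hz ≤ fs/2 = 20 Hz, appears at 16 Hz.
148 Hz mod fs = 28 Hz.
28 Hz > fs/2 = 20 Hz, folds to fs − 28 Hz = 12 Hz.
Distinct values: {12 Hz, 16 Hz} → 2.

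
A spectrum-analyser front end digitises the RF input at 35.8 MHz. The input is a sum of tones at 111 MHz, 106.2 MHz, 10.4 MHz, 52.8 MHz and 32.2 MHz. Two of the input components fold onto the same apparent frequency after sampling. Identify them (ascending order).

32.2 MHz, 111 MHz

fs/2 = 17.9 MHz.
111 MHz mod fs = 3.6 MHz.
3.6 MHz ≤ fs/2 = 17.9 MHz, appears at 3.6 MHz.
106.2 MHz mod fs = 34.6 MHz.
34.6 MHz > fs/2 = 17.9 MHz, folds to fs − 34.6 MHz = 1.2 MHz.
10.4 MHz ≤ fs/2 = 17.9 MHz, passes unchanged.
52.8 MHz mod fs = 17 MHz.
17 MHz ≤ fs/2 = 17.9 MHz, appears at 17 MHz.
32.2 MHz > fs/2 = 17.9 MHz, folds to fs − 32.2 MHz = 3.6 MHz.
32.2 MHz and 111 MHz both map to 3.6 MHz.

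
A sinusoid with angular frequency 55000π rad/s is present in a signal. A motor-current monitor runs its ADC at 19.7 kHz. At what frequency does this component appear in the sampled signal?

7.8 kHz

ω = 55000π rad/s → f = ω/(2π) = 27500 Hz = 27.5 kHz.
27.5 kHz mod fs = 7.8 kHz.
7.8 kHz ≤ fs/2 = 9.85 kHz, appears at 7.8 kHz.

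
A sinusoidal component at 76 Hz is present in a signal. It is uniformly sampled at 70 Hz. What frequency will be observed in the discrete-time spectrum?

6 Hz

76 Hz mod fs = 6 Hz.
6 Hz ≤ fs/2 = 35 Hz, appears at 6 Hz.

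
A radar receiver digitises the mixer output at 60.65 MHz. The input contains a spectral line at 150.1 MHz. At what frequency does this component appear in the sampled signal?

150.1 MHz mod fs = 28.8 MHz.
28.8 MHz ≤ fs/2 = 30.325 MHz, appears at 28.8 MHz.

28.8 MHz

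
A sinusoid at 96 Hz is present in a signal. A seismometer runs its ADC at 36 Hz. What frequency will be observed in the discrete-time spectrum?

96 Hz mod fs = 24 Hz.
24 Hz > fs/2 = 18 Hz, folds to fs − 24 Hz = 12 Hz.

12 Hz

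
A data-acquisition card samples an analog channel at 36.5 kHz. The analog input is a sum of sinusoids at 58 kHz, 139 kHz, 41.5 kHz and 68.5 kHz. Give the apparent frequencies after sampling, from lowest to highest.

fs/2 = 18.25 kHz.
58 kHz mod fs = 21.5 kHz.
21.5 kHz > fs/2 = 18.25 kHz, folds to fs − 21.5 kHz = 15 kHz.
139 kHz mod fs = 29.5 kHz.
29.5 kHz > fs/2 = 18.25 kHz, folds to fs − 29.5 kHz = 7 kHz.
41.5 kHz mod fs = 5 kHz.
5 kHz ≤ fs/2 = 18.25 kHz, appears at 5 kHz.
68.5 kHz mod fs = 32 kHz.
32 kHz > fs/2 = 18.25 kHz, folds to fs − 32 kHz = 4.5 kHz.
Distinct values: {4.5 kHz, 5 kHz, 7 kHz, 15 kHz}.

4.5 kHz, 5 kHz, 7 kHz, 15 kHz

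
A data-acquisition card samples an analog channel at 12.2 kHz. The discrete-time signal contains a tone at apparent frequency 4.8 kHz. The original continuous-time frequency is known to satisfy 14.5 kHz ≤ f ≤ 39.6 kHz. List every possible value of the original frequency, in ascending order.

17 kHz, 19.6 kHz, 29.2 kHz, 31.8 kHz

Frequencies that alias to 4.8 kHz are k·fs ± 4.8 kHz for integer k ≥ 0.
k=0: 4.8 kHz.
k=1: 7.4 kHz, 17 kHz.
k=2: 19.6 kHz, 29.2 kHz.
k=3: 31.8 kHz, 41.4 kHz.
k=4: 44 kHz, 53.6 kHz.
Within [14.5 kHz, 39.6 kHz]: 17 kHz, 19.6 kHz, 29.2 kHz, 31.8 kHz.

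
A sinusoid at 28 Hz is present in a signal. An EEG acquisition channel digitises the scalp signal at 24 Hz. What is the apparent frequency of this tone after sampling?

4 Hz

28 Hz mod fs = 4 Hz.
4 Hz ≤ fs/2 = 12 Hz, appears at 4 Hz.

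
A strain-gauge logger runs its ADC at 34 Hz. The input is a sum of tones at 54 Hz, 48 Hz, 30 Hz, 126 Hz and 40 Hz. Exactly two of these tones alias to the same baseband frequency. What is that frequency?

fs/2 = 17 Hz.
54 Hz mod fs = 20 Hz.
20 Hz > fs/2 = 17 Hz, folds to fs − 20 Hz = 14 Hz.
48 Hz mod fs = 14 Hz.
14 Hz ≤ fs/2 = 17 Hz, appears at 14 Hz.
30 Hz > fs/2 = 17 Hz, folds to fs − 30 Hz = 4 Hz.
126 Hz mod fs = 24 Hz.
24 Hz > fs/2 = 17 Hz, folds to fs − 24 Hz = 10 Hz.
40 Hz mod fs = 6 Hz.
6 Hz ≤ fs/2 = 17 Hz, appears at 6 Hz.
48 Hz and 54 Hz both map to 14 Hz.

14 Hz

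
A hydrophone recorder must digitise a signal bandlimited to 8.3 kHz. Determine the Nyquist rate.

Nyquist rate = 2 × 8.3 kHz = 16.6 kHz.

16.6 kHz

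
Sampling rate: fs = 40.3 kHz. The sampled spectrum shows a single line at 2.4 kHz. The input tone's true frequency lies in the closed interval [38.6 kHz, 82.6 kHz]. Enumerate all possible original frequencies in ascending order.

42.7 kHz, 78.2 kHz

Frequencies that alias to 2.4 kHz are k·fs ± 2.4 kHz for integer k ≥ 0.
k=0: 2.4 kHz.
k=1: 37.9 kHz, 42.7 kHz.
k=2: 78.2 kHz, 83 kHz.
k=3: 118.5 kHz, 123.3 kHz.
Within [38.6 kHz, 82.6 kHz]: 42.7 kHz, 78.2 kHz.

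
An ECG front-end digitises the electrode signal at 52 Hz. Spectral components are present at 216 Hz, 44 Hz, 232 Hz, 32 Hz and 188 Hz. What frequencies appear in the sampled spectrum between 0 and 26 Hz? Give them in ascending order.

fs/2 = 26 Hz.
216 Hz mod fs = 8 Hz.
8 Hz ≤ fs/2 = 26 Hz, appears at 8 Hz.
44 Hz > fs/2 = 26 Hz, folds to fs − 44 Hz = 8 Hz.
232 Hz mod fs = 24 Hz.
24 Hz ≤ fs/2 = 26 Hz, appears at 24 Hz.
32 Hz > fs/2 = 26 Hz, folds to fs − 32 Hz = 20 Hz.
188 Hz mod fs = 32 Hz.
32 Hz > fs/2 = 26 Hz, folds to fs − 32 Hz = 20 Hz.
Distinct values: {8 Hz, 20 Hz, 24 Hz}.

8 Hz, 20 Hz, 24 Hz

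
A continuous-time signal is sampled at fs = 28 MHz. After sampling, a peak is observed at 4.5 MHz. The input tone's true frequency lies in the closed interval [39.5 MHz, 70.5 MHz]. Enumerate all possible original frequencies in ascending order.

51.5 MHz, 60.5 MHz

Frequencies that alias to 4.5 MHz are k·fs ± 4.5 MHz for integer k ≥ 0.
k=0: 4.5 MHz.
k=1: 23.5 MHz, 32.5 MHz.
k=2: 51.5 MHz, 60.5 MHz.
k=3: 79.5 MHz, 88.5 MHz.
Within [39.5 MHz, 70.5 MHz]: 51.5 MHz, 60.5 MHz.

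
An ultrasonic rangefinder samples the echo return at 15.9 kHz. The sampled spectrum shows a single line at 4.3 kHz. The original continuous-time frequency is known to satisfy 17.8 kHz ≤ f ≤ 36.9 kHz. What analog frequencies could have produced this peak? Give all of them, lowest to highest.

20.2 kHz, 27.5 kHz, 36.1 kHz

Frequencies that alias to 4.3 kHz are k·fs ± 4.3 kHz for integer k ≥ 0.
k=0: 4.3 kHz.
k=1: 11.6 kHz, 20.2 kHz.
k=2: 27.5 kHz, 36.1 kHz.
k=3: 43.4 kHz, 52 kHz.
Within [17.8 kHz, 36.9 kHz]: 20.2 kHz, 27.5 kHz, 36.1 kHz.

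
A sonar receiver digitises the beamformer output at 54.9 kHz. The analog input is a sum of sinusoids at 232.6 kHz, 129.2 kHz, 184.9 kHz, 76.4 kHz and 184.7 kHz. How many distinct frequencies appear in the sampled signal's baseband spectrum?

5

fs/2 = 27.45 kHz.
232.6 kHz mod fs = 13 kHz.
13 kHz ≤ fs/2 = 27.45 kHz, appears at 13 kHz.
129.2 kHz mod fs = 19.4 kHz.
19.4 kHz ≤ fs/2 = 27.45 kHz, appears at 19.4 kHz.
184.9 kHz mod fs = 20.2 kHz.
20.2 kHz ≤ fs/2 = 27.45 kHz, appears at 20.2 kHz.
76.4 kHz mod fs = 21.5 kHz.
21.5 kHz ≤ fs/2 = 27.45 kHz, appears at 21.5 kHz.
184.7 kHz mod fs = 20 kHz.
20 kHz ≤ fs/2 = 27.45 kHz, appears at 20 kHz.
Distinct values: {13 kHz, 19.4 kHz, 20 kHz, 20.2 kHz, 21.5 kHz} → 5.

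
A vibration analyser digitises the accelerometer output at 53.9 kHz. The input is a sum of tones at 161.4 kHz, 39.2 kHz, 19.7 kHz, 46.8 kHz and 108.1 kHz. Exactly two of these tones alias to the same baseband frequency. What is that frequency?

0.3 kHz

fs/2 = 26.95 kHz.
161.4 kHz mod fs = 53.6 kHz.
53.6 kHz > fs/2 = 26.95 kHz, folds to fs − 53.6 kHz = 0.3 kHz.
39.2 kHz > fs/2 = 26.95 kHz, folds to fs − 39.2 kHz = 14.7 kHz.
19.7 kHz ≤ fs/2 = 26.95 kHz, passes unchanged.
46.8 kHz > fs/2 = 26.95 kHz, folds to fs − 46.8 kHz = 7.1 kHz.
108.1 kHz mod fs = 0.3 kHz.
0.3 kHz ≤ fs/2 = 26.95 kHz, appears at 0.3 kHz.
108.1 kHz and 161.4 kHz both map to 0.3 kHz.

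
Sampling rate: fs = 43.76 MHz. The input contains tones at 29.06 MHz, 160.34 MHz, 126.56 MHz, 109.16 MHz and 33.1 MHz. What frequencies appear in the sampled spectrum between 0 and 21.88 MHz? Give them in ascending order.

4.72 MHz, 10.66 MHz, 14.7 MHz, 21.64 MHz

fs/2 = 21.88 MHz.
29.06 MHz > fs/2 = 21.88 MHz, folds to fs − 29.06 MHz = 14.7 MHz.
160.34 MHz mod fs = 29.06 MHz.
29.06 MHz > fs/2 = 21.88 MHz, folds to fs − 29.06 MHz = 14.7 MHz.
126.56 MHz mod fs = 39.04 MHz.
39.04 MHz > fs/2 = 21.88 MHz, folds to fs − 39.04 MHz = 4.72 MHz.
109.16 MHz mod fs = 21.64 MHz.
21.64 MHz ≤ fs/2 = 21.88 MHz, appears at 21.64 MHz.
33.1 MHz > fs/2 = 21.88 MHz, folds to fs − 33.1 MHz = 10.66 MHz.
Distinct values: {4.72 MHz, 10.66 MHz, 14.7 MHz, 21.64 MHz}.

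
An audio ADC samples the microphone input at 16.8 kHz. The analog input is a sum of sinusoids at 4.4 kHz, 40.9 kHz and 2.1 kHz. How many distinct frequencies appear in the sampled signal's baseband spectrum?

3

fs/2 = 8.4 kHz.
4.4 kHz ≤ fs/2 = 8.4 kHz, passes unchanged.
40.9 kHz mod fs = 7.3 kHz.
7.3 kHz ≤ fs/2 = 8.4 kHz, appears at 7.3 kHz.
2.1 kHz ≤ fs/2 = 8.4 kHz, passes unchanged.
Distinct values: {2.1 kHz, 4.4 kHz, 7.3 kHz} → 3.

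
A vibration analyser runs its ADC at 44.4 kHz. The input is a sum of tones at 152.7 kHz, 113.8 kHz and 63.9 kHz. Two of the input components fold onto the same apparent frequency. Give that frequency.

fs/2 = 22.2 kHz.
152.7 kHz mod fs = 19.5 kHz.
19.5 kHz ≤ fs/2 = 22.2 kHz, appears at 19.5 kHz.
113.8 kHz mod fs = 25 kHz.
25 kHz > fs/2 = 22.2 kHz, folds to fs − 25 kHz = 19.4 kHz.
63.9 kHz mod fs = 19.5 kHz.
19.5 kHz ≤ fs/2 = 22.2 kHz, appears at 19.5 kHz.
63.9 kHz and 152.7 kHz both map to 19.5 kHz.

19.5 kHz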